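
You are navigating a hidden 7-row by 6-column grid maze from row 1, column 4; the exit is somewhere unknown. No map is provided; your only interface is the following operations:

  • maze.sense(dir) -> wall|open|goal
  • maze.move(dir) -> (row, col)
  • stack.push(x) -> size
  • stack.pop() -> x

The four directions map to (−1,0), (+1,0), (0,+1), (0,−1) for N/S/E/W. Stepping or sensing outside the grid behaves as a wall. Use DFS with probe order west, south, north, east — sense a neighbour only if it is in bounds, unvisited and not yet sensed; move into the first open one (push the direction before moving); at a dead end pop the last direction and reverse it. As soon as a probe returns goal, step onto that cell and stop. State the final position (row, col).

-> maze.sense(west)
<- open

-> stack.push(west)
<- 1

-> maze.move(west)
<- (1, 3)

-> maze.sense(west)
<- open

-> stack.push(west)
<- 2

-> maze.move(west)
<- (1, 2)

-> maze.sense(west)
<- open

-> stack.push(west)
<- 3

-> maze.move(west)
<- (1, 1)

-> maze.sense(west)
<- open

-> stack.push(west)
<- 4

-> maze.move(west)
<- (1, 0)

-> maze.sense(south)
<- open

-> stack.push(south)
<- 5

-> maze.move(south)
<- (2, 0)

-> maze.sense(south)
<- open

-> stack.push(south)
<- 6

-> maze.move(south)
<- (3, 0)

-> maze.sense(south)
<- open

-> stack.push(south)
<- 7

-> maze.move(south)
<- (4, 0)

-> maze.sense(south)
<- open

-> stack.push(south)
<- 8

-> maze.move(south)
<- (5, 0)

-> maze.sense(south)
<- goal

-> maze.move(south)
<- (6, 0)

Answer: (6, 0)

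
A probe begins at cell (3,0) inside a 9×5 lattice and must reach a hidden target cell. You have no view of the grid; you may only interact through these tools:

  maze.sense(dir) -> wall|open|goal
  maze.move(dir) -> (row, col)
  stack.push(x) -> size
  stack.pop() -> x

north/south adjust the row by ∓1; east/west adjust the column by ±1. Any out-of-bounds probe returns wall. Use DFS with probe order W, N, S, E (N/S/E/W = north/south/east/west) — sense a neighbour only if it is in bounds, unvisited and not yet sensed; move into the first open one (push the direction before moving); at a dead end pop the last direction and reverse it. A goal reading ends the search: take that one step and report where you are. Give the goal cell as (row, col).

Step: sense[dir: north]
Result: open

Step: push[x: north]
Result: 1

Step: move[dir: north]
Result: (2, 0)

Step: sense[dir: north]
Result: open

Step: push[x: north]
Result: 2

Step: move[dir: north]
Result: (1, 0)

Step: sense[dir: north]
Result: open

Step: push[x: north]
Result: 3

Step: move[dir: north]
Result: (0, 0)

Step: sense[dir: east]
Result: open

Step: push[x: east]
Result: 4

Step: move[dir: east]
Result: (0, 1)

Step: sense[dir: south]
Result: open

Step: push[x: south]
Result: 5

Step: move[dir: south]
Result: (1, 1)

Step: sense[dir: south]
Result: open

Step: push[x: south]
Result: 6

Step: move[dir: south]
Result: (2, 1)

Step: sense[dir: south]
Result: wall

Step: sense[dir: east]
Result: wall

Step: pop[]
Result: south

Step: move[dir: north]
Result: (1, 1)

Step: sense[dir: east]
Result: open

Step: push[x: east]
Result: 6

Step: move[dir: east]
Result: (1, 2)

Step: sense[dir: north]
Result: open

Step: push[x: north]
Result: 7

Step: move[dir: north]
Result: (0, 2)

Step: sense[dir: east]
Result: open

Step: push[x: east]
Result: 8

Step: move[dir: east]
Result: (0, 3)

Step: sense[dir: south]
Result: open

Step: push[x: south]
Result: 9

Step: move[dir: south]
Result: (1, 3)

Step: sense[dir: south]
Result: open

Step: push[x: south]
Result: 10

Step: move[dir: south]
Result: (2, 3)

Step: sense[dir: south]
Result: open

Step: push[x: south]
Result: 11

Step: move[dir: south]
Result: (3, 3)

Step: sense[dir: west]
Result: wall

Step: sense[dir: south]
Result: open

Step: push[x: south]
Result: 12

Step: move[dir: south]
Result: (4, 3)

Step: sense[dir: west]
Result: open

Step: push[x: west]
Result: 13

Step: move[dir: west]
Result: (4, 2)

Step: sense[dir: west]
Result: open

Step: push[x: west]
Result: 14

Step: move[dir: west]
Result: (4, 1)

Step: sense[dir: west]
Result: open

Step: push[x: west]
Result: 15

Step: move[dir: west]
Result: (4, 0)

Step: sense[dir: south]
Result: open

Step: push[x: south]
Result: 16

Step: move[dir: south]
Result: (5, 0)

Step: sense[dir: south]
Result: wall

Step: sense[dir: east]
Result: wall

Step: pop[]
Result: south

Step: move[dir: north]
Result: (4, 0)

Step: pop[]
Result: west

Step: move[dir: east]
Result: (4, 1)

Step: pop[]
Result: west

Step: move[dir: east]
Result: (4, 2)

Step: sense[dir: south]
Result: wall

Step: pop[]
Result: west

Step: move[dir: east]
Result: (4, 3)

Step: sense[dir: south]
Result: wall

Step: sense[dir: east]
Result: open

Step: push[x: east]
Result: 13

Step: move[dir: east]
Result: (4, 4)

Step: sense[dir: north]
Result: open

Step: push[x: north]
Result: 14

Step: move[dir: north]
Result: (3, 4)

Step: sense[dir: north]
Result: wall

Step: pop[]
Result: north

Step: move[dir: south]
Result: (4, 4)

Step: sense[dir: south]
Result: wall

Step: pop[]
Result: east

Step: move[dir: west]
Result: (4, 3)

Step: pop[]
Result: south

Step: move[dir: north]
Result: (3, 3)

Step: pop[]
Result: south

Step: move[dir: north]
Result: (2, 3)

Step: pop[]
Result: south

Step: move[dir: north]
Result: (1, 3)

Step: sense[dir: east]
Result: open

Step: push[x: east]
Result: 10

Step: move[dir: east]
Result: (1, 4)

Step: sense[dir: north]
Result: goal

Step: move[dir: north]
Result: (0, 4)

Answer: (0, 4)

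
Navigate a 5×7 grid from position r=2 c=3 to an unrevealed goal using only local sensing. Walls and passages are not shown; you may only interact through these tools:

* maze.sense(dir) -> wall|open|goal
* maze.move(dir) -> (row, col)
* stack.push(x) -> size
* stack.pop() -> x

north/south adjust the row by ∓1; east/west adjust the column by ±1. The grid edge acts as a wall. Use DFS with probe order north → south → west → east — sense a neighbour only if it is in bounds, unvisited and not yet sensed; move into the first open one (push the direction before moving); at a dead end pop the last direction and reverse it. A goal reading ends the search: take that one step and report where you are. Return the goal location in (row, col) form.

% 1. maze.sense(dir→north) == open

% 2. stack.push(x→north) == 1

% 3. maze.move(dir→north) == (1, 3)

% 4. maze.sense(dir→north) == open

% 5. stack.push(x→north) == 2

% 6. maze.move(dir→north) == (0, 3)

% 7. maze.sense(dir→west) == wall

% 8. maze.sense(dir→east) == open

% 9. stack.push(x→east) == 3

% 10. maze.move(dir→east) == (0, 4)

% 11. maze.sense(dir→south) == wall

% 12. maze.sense(dir→east) == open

% 13. stack.push(x→east) == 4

% 14. maze.move(dir→east) == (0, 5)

% 15. maze.sense(dir→south) == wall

% 16. maze.sense(dir→east) == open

% 17. stack.push(x→east) == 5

% 18. maze.move(dir→east) == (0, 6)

% 19. maze.sense(dir→south) == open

% 20. stack.push(x→south) == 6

% 21. maze.move(dir→south) == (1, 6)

% 22. maze.sense(dir→south) == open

% 23. stack.push(x→south) == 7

% 24. maze.move(dir→south) == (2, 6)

% 25. maze.sense(dir→south) == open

% 26. stack.push(x→south) == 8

% 27. maze.move(dir→south) == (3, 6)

% 28. maze.sense(dir→south) == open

% 29. stack.push(x→south) == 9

% 30. maze.move(dir→south) == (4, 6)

% 31. maze.sense(dir→west) == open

% 32. stack.push(x→west) == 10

% 33. maze.move(dir→west) == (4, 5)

% 34. maze.sense(dir→north) == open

% 35. stack.push(x→north) == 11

% 36. maze.move(dir→north) == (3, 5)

% 37. maze.sense(dir→north) == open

% 38. stack.push(x→north) == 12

% 39. maze.move(dir→north) == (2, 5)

% 40. maze.sense(dir→west) == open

% 41. stack.push(x→west) == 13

% 42. maze.move(dir→west) == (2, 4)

% 43. maze.sense(dir→south) == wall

% 44. stack.pop() == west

% 45. maze.move(dir→east) == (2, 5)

% 46. stack.pop() == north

% 47. maze.move(dir→south) == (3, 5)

% 48. stack.pop() == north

% 49. maze.move(dir→south) == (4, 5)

% 50. maze.sense(dir→west) == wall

% 51. stack.pop() == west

% 52. maze.move(dir→east) == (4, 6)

% 53. stack.pop() == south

% 54. maze.move(dir→north) == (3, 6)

% 55. stack.pop() == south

% 56. maze.move(dir→north) == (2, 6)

% 57. stack.pop() == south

% 58. maze.move(dir→north) == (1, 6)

% 59. stack.pop() == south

% 60. maze.move(dir→north) == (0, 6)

% 61. stack.pop() == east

% 62. maze.move(dir→west) == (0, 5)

% 63. stack.pop() == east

% 64. maze.move(dir→west) == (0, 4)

% 65. stack.pop() == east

% 66. maze.move(dir→west) == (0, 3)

% 67. stack.pop() == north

% 68. maze.move(dir→south) == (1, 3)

% 69. maze.sense(dir→west) == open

% 70. stack.push(x→west) == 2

% 71. maze.move(dir→west) == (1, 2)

% 72. maze.sense(dir→south) == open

% 73. stack.push(x→south) == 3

% 74. maze.move(dir→south) == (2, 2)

% 75. maze.sense(dir→south) == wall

% 76. maze.sense(dir→west) == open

% 77. stack.push(x→west) == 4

% 78. maze.move(dir→west) == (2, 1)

% 79. maze.sense(dir→north) == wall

% 80. maze.sense(dir→south) == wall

% 81. maze.sense(dir→west) == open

% 82. stack.push(x→west) == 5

% 83. maze.move(dir→west) == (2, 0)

% 84. maze.sense(dir→north) == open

% 85. stack.push(x→north) == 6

% 86. maze.move(dir→north) == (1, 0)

% 87. maze.sense(dir→north) == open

% 88. stack.push(x→north) == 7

% 89. maze.move(dir→north) == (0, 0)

% 90. maze.sense(dir→east) == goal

% 91. maze.move(dir→east) == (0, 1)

Answer: (0, 1)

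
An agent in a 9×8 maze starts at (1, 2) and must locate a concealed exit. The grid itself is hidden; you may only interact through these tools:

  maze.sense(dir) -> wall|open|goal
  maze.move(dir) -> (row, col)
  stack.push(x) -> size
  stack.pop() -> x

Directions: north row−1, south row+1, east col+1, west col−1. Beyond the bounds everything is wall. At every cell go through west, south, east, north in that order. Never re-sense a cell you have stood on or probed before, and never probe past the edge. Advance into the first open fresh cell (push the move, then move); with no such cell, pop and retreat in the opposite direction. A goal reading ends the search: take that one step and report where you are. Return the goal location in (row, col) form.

CALL sense[dir→west]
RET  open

CALL push[x→west]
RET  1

CALL move[dir→west]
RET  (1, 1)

CALL sense[dir→west]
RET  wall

CALL sense[dir→south]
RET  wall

CALL sense[dir→north]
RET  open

CALL push[x→north]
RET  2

CALL move[dir→north]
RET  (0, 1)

CALL sense[dir→west]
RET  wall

CALL sense[dir→east]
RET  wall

CALL pop[]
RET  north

CALL move[dir→south]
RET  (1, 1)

CALL pop[]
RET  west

CALL move[dir→east]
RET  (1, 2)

CALL sense[dir→south]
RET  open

CALL push[x→south]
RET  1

CALL move[dir→south]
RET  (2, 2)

CALL sense[dir→south]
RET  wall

CALL sense[dir→east]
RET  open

CALL push[x→east]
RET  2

CALL move[dir→east]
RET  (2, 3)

CALL sense[dir→south]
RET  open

CALL push[x→south]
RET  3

CALL move[dir→south]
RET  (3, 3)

CALL sense[dir→south]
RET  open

CALL push[x→south]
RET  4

CALL move[dir→south]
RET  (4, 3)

CALL sense[dir→west]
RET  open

CALL push[x→west]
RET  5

CALL move[dir→west]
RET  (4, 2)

CALL sense[dir→west]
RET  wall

CALL sense[dir→south]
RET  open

CALL push[x→south]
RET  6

CALL move[dir→south]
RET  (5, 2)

CALL sense[dir→west]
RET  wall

CALL sense[dir→south]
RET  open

CALL push[x→south]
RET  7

CALL move[dir→south]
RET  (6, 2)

CALL sense[dir→west]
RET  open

CALL push[x→west]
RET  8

CALL move[dir→west]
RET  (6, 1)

CALL sense[dir→west]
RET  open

CALL push[x→west]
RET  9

CALL move[dir→west]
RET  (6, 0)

CALL sense[dir→south]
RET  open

CALL push[x→south]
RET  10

CALL move[dir→south]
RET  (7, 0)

CALL sense[dir→south]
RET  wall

CALL sense[dir→east]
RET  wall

CALL pop[]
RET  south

CALL move[dir→north]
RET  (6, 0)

CALL sense[dir→north]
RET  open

CALL push[x→north]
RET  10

CALL move[dir→north]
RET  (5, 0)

CALL sense[dir→north]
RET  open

CALL push[x→north]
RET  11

CALL move[dir→north]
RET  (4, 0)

CALL sense[dir→north]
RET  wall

CALL pop[]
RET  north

CALL move[dir→south]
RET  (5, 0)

CALL pop[]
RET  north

CALL move[dir→south]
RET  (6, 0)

CALL pop[]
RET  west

CALL move[dir→east]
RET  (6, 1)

CALL pop[]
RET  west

CALL move[dir→east]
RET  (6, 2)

CALL sense[dir→south]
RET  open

CALL push[x→south]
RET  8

CALL move[dir→south]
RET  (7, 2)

CALL sense[dir→south]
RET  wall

CALL sense[dir→east]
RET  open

CALL push[x→east]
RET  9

CALL move[dir→east]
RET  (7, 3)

CALL sense[dir→south]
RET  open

CALL push[x→south]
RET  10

CALL move[dir→south]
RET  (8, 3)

CALL sense[dir→east]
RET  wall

CALL pop[]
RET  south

CALL move[dir→north]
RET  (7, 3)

CALL sense[dir→east]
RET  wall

CALL sense[dir→north]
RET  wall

CALL pop[]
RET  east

CALL move[dir→west]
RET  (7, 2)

CALL pop[]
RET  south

CALL move[dir→north]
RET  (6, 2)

CALL pop[]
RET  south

CALL move[dir→north]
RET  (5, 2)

CALL sense[dir→east]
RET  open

CALL push[x→east]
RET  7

CALL move[dir→east]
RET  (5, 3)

CALL sense[dir→east]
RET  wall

CALL pop[]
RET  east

CALL move[dir→west]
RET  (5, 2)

CALL pop[]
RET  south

CALL move[dir→north]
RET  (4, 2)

CALL pop[]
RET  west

CALL move[dir→east]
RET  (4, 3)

CALL sense[dir→east]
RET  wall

CALL pop[]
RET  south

CALL move[dir→north]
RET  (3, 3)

CALL sense[dir→east]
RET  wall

CALL pop[]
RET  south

CALL move[dir→north]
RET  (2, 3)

CALL sense[dir→east]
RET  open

CALL push[x→east]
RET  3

CALL move[dir→east]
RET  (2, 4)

CALL sense[dir→east]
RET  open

CALL push[x→east]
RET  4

CALL move[dir→east]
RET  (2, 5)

CALL sense[dir→south]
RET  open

CALL push[x→south]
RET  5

CALL move[dir→south]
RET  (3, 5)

CALL sense[dir→south]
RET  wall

CALL sense[dir→east]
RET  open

CALL push[x→east]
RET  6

CALL move[dir→east]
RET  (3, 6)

CALL sense[dir→south]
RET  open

CALL push[x→south]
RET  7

CALL move[dir→south]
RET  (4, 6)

CALL sense[dir→south]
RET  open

CALL push[x→south]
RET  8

CALL move[dir→south]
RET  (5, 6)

CALL sense[dir→west]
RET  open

CALL push[x→west]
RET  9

CALL move[dir→west]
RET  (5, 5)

CALL sense[dir→south]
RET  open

CALL push[x→south]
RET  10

CALL move[dir→south]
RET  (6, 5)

CALL sense[dir→west]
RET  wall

CALL sense[dir→south]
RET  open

CALL push[x→south]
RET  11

CALL move[dir→south]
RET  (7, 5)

CALL sense[dir→south]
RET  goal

CALL move[dir→south]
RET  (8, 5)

Answer: (8, 5)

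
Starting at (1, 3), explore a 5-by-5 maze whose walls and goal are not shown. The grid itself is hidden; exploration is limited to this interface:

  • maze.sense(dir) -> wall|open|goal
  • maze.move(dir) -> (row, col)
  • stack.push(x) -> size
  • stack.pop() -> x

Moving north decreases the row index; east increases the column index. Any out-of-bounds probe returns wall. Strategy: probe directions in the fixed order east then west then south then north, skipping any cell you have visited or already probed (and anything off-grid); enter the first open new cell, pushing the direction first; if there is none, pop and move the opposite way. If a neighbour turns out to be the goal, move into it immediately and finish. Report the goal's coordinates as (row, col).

CALL sense[dir='east']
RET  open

CALL push[x='east']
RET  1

CALL move[dir='east']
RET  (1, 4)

CALL sense[dir='south']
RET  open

CALL push[x='south']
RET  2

CALL move[dir='south']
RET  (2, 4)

CALL sense[dir='west']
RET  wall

CALL sense[dir='south']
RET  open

CALL push[x='south']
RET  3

CALL move[dir='south']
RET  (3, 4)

CALL sense[dir='west']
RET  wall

CALL sense[dir='south']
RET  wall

CALL pop[]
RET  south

CALL move[dir='north']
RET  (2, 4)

CALL pop[]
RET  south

CALL move[dir='north']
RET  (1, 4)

CALL sense[dir='north']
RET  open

CALL push[x='north']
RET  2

CALL move[dir='north']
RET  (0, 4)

CALL sense[dir='west']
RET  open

CALL push[x='west']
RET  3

CALL move[dir='west']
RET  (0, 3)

CALL sense[dir='west']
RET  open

CALL push[x='west']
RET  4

CALL move[dir='west']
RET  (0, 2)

CALL sense[dir='west']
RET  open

CALL push[x='west']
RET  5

CALL move[dir='west']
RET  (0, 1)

CALL sense[dir='west']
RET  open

CALL push[x='west']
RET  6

CALL move[dir='west']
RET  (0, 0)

CALL sense[dir='south']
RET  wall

CALL pop[]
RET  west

CALL move[dir='east']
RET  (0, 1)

CALL sense[dir='south']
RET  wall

CALL pop[]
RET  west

CALL move[dir='east']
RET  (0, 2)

CALL sense[dir='south']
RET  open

CALL push[x='south']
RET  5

CALL move[dir='south']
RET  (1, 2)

CALL sense[dir='south']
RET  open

CALL push[x='south']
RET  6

CALL move[dir='south']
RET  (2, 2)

CALL sense[dir='west']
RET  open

CALL push[x='west']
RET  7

CALL move[dir='west']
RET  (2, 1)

CALL sense[dir='west']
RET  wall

CALL sense[dir='south']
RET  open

CALL push[x='south']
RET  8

CALL move[dir='south']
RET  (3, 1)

CALL sense[dir='east']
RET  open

CALL push[x='east']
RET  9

CALL move[dir='east']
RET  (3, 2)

CALL sense[dir='south']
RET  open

CALL push[x='south']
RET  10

CALL move[dir='south']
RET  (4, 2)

CALL sense[dir='east']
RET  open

CALL push[x='east']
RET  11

CALL move[dir='east']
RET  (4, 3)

CALL pop[]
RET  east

CALL move[dir='west']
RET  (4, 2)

CALL sense[dir='west']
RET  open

CALL push[x='west']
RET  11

CALL move[dir='west']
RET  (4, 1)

CALL sense[dir='west']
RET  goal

CALL move[dir='west']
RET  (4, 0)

Answer: (4, 0)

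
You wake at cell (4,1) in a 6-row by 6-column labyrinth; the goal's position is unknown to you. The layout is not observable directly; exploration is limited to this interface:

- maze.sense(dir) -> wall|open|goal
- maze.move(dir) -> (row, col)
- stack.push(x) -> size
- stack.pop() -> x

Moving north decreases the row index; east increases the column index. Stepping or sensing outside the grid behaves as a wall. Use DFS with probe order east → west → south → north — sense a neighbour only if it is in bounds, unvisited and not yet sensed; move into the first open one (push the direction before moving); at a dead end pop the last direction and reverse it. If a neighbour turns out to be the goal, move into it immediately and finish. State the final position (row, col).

$ maze.sense east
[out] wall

$ maze.sense west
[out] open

$ stack.push west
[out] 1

$ maze.move west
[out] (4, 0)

$ maze.sense south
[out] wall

$ maze.sense north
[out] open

$ stack.push north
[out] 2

$ maze.move north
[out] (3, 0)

$ maze.sense east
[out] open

$ stack.push east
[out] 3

$ maze.move east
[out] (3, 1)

$ maze.sense east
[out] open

$ stack.push east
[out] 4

$ maze.move east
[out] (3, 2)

$ maze.sense east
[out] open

$ stack.push east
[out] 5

$ maze.move east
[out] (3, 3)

$ maze.sense east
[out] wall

$ maze.sense south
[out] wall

$ maze.sense north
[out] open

$ stack.push north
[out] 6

$ maze.move north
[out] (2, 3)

$ maze.sense east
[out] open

$ stack.push east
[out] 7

$ maze.move east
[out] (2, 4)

$ maze.sense east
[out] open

$ stack.push east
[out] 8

$ maze.move east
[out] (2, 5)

$ maze.sense south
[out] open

$ stack.push south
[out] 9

$ maze.move south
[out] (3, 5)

$ maze.sense south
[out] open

$ stack.push south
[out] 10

$ maze.move south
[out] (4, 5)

$ maze.sense west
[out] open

$ stack.push west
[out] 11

$ maze.move west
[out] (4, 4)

$ maze.sense south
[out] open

$ stack.push south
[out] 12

$ maze.move south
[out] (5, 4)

$ maze.sense east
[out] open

$ stack.push east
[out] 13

$ maze.move east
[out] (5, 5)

$ stack.pop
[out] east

$ maze.move west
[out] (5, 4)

$ maze.sense west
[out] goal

$ maze.move west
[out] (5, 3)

Answer: (5, 3)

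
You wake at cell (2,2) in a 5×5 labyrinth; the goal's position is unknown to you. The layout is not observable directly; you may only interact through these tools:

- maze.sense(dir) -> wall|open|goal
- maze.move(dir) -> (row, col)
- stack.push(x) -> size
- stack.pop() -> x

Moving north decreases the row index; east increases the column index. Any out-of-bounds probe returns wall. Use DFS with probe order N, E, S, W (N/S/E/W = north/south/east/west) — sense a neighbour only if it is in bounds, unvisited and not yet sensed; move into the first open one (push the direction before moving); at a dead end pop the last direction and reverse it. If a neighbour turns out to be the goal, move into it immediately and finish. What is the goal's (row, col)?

Calling maze.sense using dir: north, yielding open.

I try stack.push using x: north, → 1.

Invoking maze.move using dir: north, yielding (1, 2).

Calling maze.sense using dir: north, → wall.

I use maze.sense using dir: east, — result: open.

I use stack.push using x: east, — result: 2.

Using maze.move using dir: east, and get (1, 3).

Then maze.sense using dir: north, which returns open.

Now I run stack.push using x: north, : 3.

Next I call maze.move using dir: north, : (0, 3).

Now I run maze.sense using dir: east, → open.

Using stack.push using x: east, — result: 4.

Now I run maze.move using dir: east, yielding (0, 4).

I run maze.sense using dir: south, and observe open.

Then stack.push using x: south, and observe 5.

I run maze.move using dir: south, yielding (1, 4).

I use maze.sense using dir: south, → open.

I invoke stack.push using x: south, which returns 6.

Using maze.move using dir: south, → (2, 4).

Calling maze.sense using dir: south, → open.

I try stack.push using x: south, → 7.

Using maze.move using dir: south, and see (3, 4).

Calling maze.sense using dir: south, : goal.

Next I call maze.move using dir: south, yielding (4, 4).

Answer: (4, 4)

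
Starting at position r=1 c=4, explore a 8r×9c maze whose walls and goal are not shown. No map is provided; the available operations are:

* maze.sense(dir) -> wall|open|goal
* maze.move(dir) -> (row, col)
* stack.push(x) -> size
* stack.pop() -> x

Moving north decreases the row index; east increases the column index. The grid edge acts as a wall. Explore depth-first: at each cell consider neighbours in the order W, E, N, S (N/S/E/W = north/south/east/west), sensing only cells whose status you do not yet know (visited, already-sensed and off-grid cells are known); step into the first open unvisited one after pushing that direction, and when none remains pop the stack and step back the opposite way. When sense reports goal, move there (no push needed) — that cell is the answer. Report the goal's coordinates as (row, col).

! 1. sense(dir=west) == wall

! 2. sense(dir=east) == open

! 3. push(x=east) == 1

! 4. move(dir=east) == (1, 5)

! 5. sense(dir=east) == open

! 6. push(x=east) == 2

! 7. move(dir=east) == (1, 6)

! 8. sense(dir=east) == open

! 9. push(x=east) == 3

! 10. move(dir=east) == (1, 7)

! 11. sense(dir=east) == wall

! 12. sense(dir=north) == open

! 13. push(x=north) == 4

! 14. move(dir=north) == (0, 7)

! 15. sense(dir=west) == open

! 16. push(x=west) == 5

! 17. move(dir=west) == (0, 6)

! 18. sense(dir=west) == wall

! 19. pop() == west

! 20. move(dir=east) == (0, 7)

! 21. sense(dir=east) == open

! 22. push(x=east) == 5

! 23. move(dir=east) == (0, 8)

! 24. pop() == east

! 25. move(dir=west) == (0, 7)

! 26. pop() == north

! 27. move(dir=south) == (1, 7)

! 28. sense(dir=south) == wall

! 29. pop() == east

! 30. move(dir=west) == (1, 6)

! 31. sense(dir=south) == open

! 32. push(x=south) == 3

! 33. move(dir=south) == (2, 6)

! 34. sense(dir=west) == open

! 35. push(x=west) == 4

! 36. move(dir=west) == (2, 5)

! 37. sense(dir=west) == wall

! 38. sense(dir=south) == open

! 39. push(x=south) == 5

! 40. move(dir=south) == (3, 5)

! 41. sense(dir=west) == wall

! 42. sense(dir=east) == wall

! 43. sense(dir=south) == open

! 44. push(x=south) == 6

! 45. move(dir=south) == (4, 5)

! 46. sense(dir=west) == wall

! 47. sense(dir=east) == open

! 48. push(x=east) == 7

! 49. move(dir=east) == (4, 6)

! 50. sense(dir=east) == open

! 51. push(x=east) == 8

! 52. move(dir=east) == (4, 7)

! 53. sense(dir=east) == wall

! 54. sense(dir=north) == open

! 55. push(x=north) == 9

! 56. move(dir=north) == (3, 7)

! 57. sense(dir=east) == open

! 58. push(x=east) == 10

! 59. move(dir=east) == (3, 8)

! 60. sense(dir=north) == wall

! 61. pop() == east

! 62. move(dir=west) == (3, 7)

! 63. pop() == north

! 64. move(dir=south) == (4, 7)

! 65. sense(dir=south) == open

! 66. push(x=south) == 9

! 67. move(dir=south) == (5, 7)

! 68. sense(dir=west) == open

! 69. push(x=west) == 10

! 70. move(dir=west) == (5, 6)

! 71. sense(dir=west) == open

! 72. push(x=west) == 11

! 73. move(dir=west) == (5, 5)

! 74. sense(dir=west) == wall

! 75. sense(dir=south) == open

! 76. push(x=south) == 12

! 77. move(dir=south) == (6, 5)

! 78. sense(dir=west) == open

! 79. push(x=west) == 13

! 80. move(dir=west) == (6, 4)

! 81. sense(dir=west) == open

! 82. push(x=west) == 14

! 83. move(dir=west) == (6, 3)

! 84. sense(dir=west) == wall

! 85. sense(dir=north) == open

! 86. push(x=north) == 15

! 87. move(dir=north) == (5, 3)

! 88. sense(dir=west) == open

! 89. push(x=west) == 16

! 90. move(dir=west) == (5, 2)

! 91. sense(dir=west) == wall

! 92. sense(dir=north) == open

! 93. push(x=north) == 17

! 94. move(dir=north) == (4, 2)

! 95. sense(dir=west) == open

! 96. push(x=west) == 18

! 97. move(dir=west) == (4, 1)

! 98. sense(dir=west) == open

! 99. push(x=west) == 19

! 100. move(dir=west) == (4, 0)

! 101. sense(dir=north) == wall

! 102. sense(dir=south) == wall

! 103. pop() == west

! 104. move(dir=east) == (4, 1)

! 105. sense(dir=north) == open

! 106. push(x=north) == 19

! 107. move(dir=north) == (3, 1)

! 108. sense(dir=east) == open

! 109. push(x=east) == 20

! 110. move(dir=east) == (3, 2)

! 111. sense(dir=east) == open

! 112. push(x=east) == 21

! 113. move(dir=east) == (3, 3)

! 114. sense(dir=north) == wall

! 115. sense(dir=south) == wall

! 116. pop() == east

! 117. move(dir=west) == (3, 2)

! 118. sense(dir=north) == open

! 119. push(x=north) == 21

! 120. move(dir=north) == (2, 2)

! 121. sense(dir=west) == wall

! 122. sense(dir=north) == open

! 123. push(x=north) == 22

! 124. move(dir=north) == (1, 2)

! 125. sense(dir=west) == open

! 126. push(x=west) == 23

! 127. move(dir=west) == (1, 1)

! 128. sense(dir=west) == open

! 129. push(x=west) == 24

! 130. move(dir=west) == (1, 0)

! 131. sense(dir=north) == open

! 132. push(x=north) == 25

! 133. move(dir=north) == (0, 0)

! 134. sense(dir=east) == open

! 135. push(x=east) == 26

! 136. move(dir=east) == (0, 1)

! 137. sense(dir=east) == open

! 138. push(x=east) == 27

! 139. move(dir=east) == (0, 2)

! 140. sense(dir=east) == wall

! 141. pop() == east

! 142. move(dir=west) == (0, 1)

! 143. pop() == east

! 144. move(dir=west) == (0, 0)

! 145. pop() == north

! 146. move(dir=south) == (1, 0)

! 147. sense(dir=south) == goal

! 148. move(dir=south) == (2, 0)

Answer: (2, 0)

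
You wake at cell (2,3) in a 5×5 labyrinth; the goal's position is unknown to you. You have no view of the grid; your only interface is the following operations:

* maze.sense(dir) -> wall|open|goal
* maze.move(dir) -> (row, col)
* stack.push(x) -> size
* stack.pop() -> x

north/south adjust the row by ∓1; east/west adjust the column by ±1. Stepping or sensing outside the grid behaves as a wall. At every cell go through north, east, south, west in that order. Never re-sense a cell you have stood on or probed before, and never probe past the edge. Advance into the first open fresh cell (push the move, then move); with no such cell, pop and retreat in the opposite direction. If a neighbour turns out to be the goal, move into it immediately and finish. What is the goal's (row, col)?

;; maze.sense(dir='north') ~> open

;; stack.push(x='north') ~> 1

;; maze.move(dir='north') ~> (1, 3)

;; maze.sense(dir='north') ~> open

;; stack.push(x='north') ~> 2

;; maze.move(dir='north') ~> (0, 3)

;; maze.sense(dir='east') ~> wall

;; maze.sense(dir='west') ~> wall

;; stack.pop() ~> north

;; maze.move(dir='south') ~> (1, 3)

;; maze.sense(dir='east') ~> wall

;; maze.sense(dir='west') ~> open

;; stack.push(x='west') ~> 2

;; maze.move(dir='west') ~> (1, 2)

;; maze.sense(dir='south') ~> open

;; stack.push(x='south') ~> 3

;; maze.move(dir='south') ~> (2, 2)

;; maze.sense(dir='south') ~> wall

;; maze.sense(dir='west') ~> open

;; stack.push(x='west') ~> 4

;; maze.move(dir='west') ~> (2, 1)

;; maze.sense(dir='north') ~> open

;; stack.push(x='north') ~> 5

;; maze.move(dir='north') ~> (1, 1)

;; maze.sense(dir='north') ~> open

;; stack.push(x='north') ~> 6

;; maze.move(dir='north') ~> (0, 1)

;; maze.sense(dir='west') ~> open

;; stack.push(x='west') ~> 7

;; maze.move(dir='west') ~> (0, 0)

;; maze.sense(dir='south') ~> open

;; stack.push(x='south') ~> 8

;; maze.move(dir='south') ~> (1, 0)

;; maze.sense(dir='south') ~> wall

;; stack.pop() ~> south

;; maze.move(dir='north') ~> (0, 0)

;; stack.pop() ~> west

;; maze.move(dir='east') ~> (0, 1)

;; stack.pop() ~> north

;; maze.move(dir='south') ~> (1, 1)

;; stack.pop() ~> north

;; maze.move(dir='south') ~> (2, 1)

;; maze.sense(dir='south') ~> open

;; stack.push(x='south') ~> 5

;; maze.move(dir='south') ~> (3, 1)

;; maze.sense(dir='south') ~> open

;; stack.push(x='south') ~> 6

;; maze.move(dir='south') ~> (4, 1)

;; maze.sense(dir='east') ~> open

;; stack.push(x='east') ~> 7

;; maze.move(dir='east') ~> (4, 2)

;; maze.sense(dir='east') ~> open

;; stack.push(x='east') ~> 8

;; maze.move(dir='east') ~> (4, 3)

;; maze.sense(dir='north') ~> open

;; stack.push(x='north') ~> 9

;; maze.move(dir='north') ~> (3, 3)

;; maze.sense(dir='east') ~> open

;; stack.push(x='east') ~> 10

;; maze.move(dir='east') ~> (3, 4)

;; maze.sense(dir='north') ~> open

;; stack.push(x='north') ~> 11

;; maze.move(dir='north') ~> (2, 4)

;; stack.pop() ~> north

;; maze.move(dir='south') ~> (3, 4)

;; maze.sense(dir='south') ~> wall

;; stack.pop() ~> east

;; maze.move(dir='west') ~> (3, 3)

;; stack.pop() ~> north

;; maze.move(dir='south') ~> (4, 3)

;; stack.pop() ~> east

;; maze.move(dir='west') ~> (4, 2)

;; stack.pop() ~> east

;; maze.move(dir='west') ~> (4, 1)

;; maze.sense(dir='west') ~> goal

;; maze.move(dir='west') ~> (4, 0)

Answer: (4, 0)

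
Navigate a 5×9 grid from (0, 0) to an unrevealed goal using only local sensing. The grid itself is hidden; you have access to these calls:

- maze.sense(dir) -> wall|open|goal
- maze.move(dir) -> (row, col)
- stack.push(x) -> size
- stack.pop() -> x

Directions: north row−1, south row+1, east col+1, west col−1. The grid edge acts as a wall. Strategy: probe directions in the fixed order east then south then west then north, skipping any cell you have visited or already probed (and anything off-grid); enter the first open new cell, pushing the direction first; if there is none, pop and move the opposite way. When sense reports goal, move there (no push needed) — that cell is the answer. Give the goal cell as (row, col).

% 1. maze.sense(dir: east) : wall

% 2. maze.sense(dir: south) : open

% 3. stack.push(x: south) : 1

% 4. maze.move(dir: south) : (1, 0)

% 5. maze.sense(dir: east) : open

% 6. stack.push(x: east) : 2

% 7. maze.move(dir: east) : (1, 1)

% 8. maze.sense(dir: east) : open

% 9. stack.push(x: east) : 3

% 10. maze.move(dir: east) : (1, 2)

% 11. maze.sense(dir: east) : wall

% 12. maze.sense(dir: south) : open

% 13. stack.push(x: south) : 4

% 14. maze.move(dir: south) : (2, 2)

% 15. maze.sense(dir: east) : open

% 16. stack.push(x: east) : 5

% 17. maze.move(dir: east) : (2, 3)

% 18. maze.sense(dir: east) : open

% 19. stack.push(x: east) : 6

% 20. maze.move(dir: east) : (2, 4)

% 21. maze.sense(dir: east) : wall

% 22. maze.sense(dir: south) : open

% 23. stack.push(x: south) : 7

% 24. maze.move(dir: south) : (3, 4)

% 25. maze.sense(dir: east) : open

% 26. stack.push(x: east) : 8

% 27. maze.move(dir: east) : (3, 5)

% 28. maze.sense(dir: east) : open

% 29. stack.push(x: east) : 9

% 30. maze.move(dir: east) : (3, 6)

% 31. maze.sense(dir: east) : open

% 32. stack.push(x: east) : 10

% 33. maze.move(dir: east) : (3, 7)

% 34. maze.sense(dir: east) : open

% 35. stack.push(x: east) : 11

% 36. maze.move(dir: east) : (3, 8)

% 37. maze.sense(dir: south) : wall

% 38. maze.sense(dir: north) : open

% 39. stack.push(x: north) : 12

% 40. maze.move(dir: north) : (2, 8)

% 41. maze.sense(dir: west) : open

% 42. stack.push(x: west) : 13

% 43. maze.move(dir: west) : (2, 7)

% 44. maze.sense(dir: west) : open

% 45. stack.push(x: west) : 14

% 46. maze.move(dir: west) : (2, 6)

% 47. maze.sense(dir: north) : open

% 48. stack.push(x: north) : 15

% 49. maze.move(dir: north) : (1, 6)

% 50. maze.sense(dir: east) : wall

% 51. maze.sense(dir: west) : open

% 52. stack.push(x: west) : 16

% 53. maze.move(dir: west) : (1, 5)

% 54. maze.sense(dir: west) : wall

% 55. maze.sense(dir: north) : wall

% 56. stack.pop() : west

% 57. maze.move(dir: east) : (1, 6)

% 58. maze.sense(dir: north) : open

% 59. stack.push(x: north) : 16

% 60. maze.move(dir: north) : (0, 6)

% 61. maze.sense(dir: east) : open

% 62. stack.push(x: east) : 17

% 63. maze.move(dir: east) : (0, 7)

% 64. maze.sense(dir: east) : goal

% 65. maze.move(dir: east) : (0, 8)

Answer: (0, 8)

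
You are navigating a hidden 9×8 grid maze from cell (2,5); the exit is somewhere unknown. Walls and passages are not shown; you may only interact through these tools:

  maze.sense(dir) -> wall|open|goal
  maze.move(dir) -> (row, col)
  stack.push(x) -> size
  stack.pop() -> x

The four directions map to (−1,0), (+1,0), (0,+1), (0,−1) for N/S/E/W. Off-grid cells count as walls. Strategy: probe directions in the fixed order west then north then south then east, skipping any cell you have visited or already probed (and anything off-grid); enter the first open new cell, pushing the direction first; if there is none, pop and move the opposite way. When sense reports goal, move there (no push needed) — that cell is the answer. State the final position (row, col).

# 1. maze.sense(dir: west) : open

# 2. stack.push(x: west) : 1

# 3. maze.move(dir: west) : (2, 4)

# 4. maze.sense(dir: west) : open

# 5. stack.push(x: west) : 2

# 6. maze.move(dir: west) : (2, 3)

# 7. maze.sense(dir: west) : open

# 8. stack.push(x: west) : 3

# 9. maze.move(dir: west) : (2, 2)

# 10. maze.sense(dir: west) : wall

# 11. maze.sense(dir: north) : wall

# 12. maze.sense(dir: south) : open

# 13. stack.push(x: south) : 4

# 14. maze.move(dir: south) : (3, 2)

# 15. maze.sense(dir: west) : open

# 16. stack.push(x: west) : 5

# 17. maze.move(dir: west) : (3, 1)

# 18. maze.sense(dir: west) : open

# 19. stack.push(x: west) : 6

# 20. maze.move(dir: west) : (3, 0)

# 21. maze.sense(dir: north) : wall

# 22. maze.sense(dir: south) : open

# 23. stack.push(x: south) : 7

# 24. maze.move(dir: south) : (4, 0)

# 25. maze.sense(dir: south) : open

# 26. stack.push(x: south) : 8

# 27. maze.move(dir: south) : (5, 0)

# 28. maze.sense(dir: south) : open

# 29. stack.push(x: south) : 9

# 30. maze.move(dir: south) : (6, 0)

# 31. maze.sense(dir: south) : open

# 32. stack.push(x: south) : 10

# 33. maze.move(dir: south) : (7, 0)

# 34. maze.sense(dir: south) : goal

# 35. maze.move(dir: south) : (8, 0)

Answer: (8, 0)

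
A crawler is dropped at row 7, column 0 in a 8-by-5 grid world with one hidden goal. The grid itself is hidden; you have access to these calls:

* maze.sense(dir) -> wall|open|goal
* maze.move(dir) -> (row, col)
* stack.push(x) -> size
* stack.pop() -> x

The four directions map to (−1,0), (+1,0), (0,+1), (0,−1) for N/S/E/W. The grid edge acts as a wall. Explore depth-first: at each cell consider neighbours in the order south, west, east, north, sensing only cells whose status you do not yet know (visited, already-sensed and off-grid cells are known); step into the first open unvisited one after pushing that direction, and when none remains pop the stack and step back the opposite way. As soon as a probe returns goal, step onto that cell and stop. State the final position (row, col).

# 1. sense(dir: east) : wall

# 2. sense(dir: north) : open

# 3. push(x: north) : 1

# 4. move(dir: north) : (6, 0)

# 5. sense(dir: east) : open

# 6. push(x: east) : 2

# 7. move(dir: east) : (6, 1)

# 8. sense(dir: east) : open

# 9. push(x: east) : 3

# 10. move(dir: east) : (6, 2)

# 11. sense(dir: south) : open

# 12. push(x: south) : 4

# 13. move(dir: south) : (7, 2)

# 14. sense(dir: east) : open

# 15. push(x: east) : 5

# 16. move(dir: east) : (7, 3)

# 17. sense(dir: east) : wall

# 18. sense(dir: north) : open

# 19. push(x: north) : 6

# 20. move(dir: north) : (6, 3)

# 21. sense(dir: east) : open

# 22. push(x: east) : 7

# 23. move(dir: east) : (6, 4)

# 24. sense(dir: north) : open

# 25. push(x: north) : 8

# 26. move(dir: north) : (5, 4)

# 27. sense(dir: west) : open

# 28. push(x: west) : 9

# 29. move(dir: west) : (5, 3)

# 30. sense(dir: west) : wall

# 31. sense(dir: north) : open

# 32. push(x: north) : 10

# 33. move(dir: north) : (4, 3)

# 34. sense(dir: west) : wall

# 35. sense(dir: east) : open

# 36. push(x: east) : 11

# 37. move(dir: east) : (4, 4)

# 38. sense(dir: north) : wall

# 39. pop() : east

# 40. move(dir: west) : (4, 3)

# 41. sense(dir: north) : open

# 42. push(x: north) : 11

# 43. move(dir: north) : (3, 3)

# 44. sense(dir: west) : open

# 45. push(x: west) : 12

# 46. move(dir: west) : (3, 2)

# 47. sense(dir: west) : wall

# 48. sense(dir: north) : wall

# 49. pop() : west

# 50. move(dir: east) : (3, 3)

# 51. sense(dir: north) : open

# 52. push(x: north) : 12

# 53. move(dir: north) : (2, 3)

# 54. sense(dir: east) : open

# 55. push(x: east) : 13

# 56. move(dir: east) : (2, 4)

# 57. sense(dir: north) : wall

# 58. pop() : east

# 59. move(dir: west) : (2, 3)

# 60. sense(dir: north) : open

# 61. push(x: north) : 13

# 62. move(dir: north) : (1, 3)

# 63. sense(dir: west) : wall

# 64. sense(dir: north) : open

# 65. push(x: north) : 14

# 66. move(dir: north) : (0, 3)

# 67. sense(dir: west) : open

# 68. push(x: west) : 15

# 69. move(dir: west) : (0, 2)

# 70. sense(dir: west) : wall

# 71. pop() : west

# 72. move(dir: east) : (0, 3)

# 73. sense(dir: east) : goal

# 74. move(dir: east) : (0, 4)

Answer: (0, 4)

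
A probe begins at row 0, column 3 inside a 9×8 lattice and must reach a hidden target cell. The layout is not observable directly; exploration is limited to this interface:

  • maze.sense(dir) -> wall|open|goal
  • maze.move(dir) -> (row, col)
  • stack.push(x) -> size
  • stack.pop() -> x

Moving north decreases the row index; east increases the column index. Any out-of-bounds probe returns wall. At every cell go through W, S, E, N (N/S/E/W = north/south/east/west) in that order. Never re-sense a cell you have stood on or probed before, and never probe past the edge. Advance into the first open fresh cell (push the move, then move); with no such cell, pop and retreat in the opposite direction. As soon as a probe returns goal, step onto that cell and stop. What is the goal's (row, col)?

Step: sense[dir='west']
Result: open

Step: push[x='west']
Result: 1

Step: move[dir='west']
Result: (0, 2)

Step: sense[dir='west']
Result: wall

Step: sense[dir='south']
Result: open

Step: push[x='south']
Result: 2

Step: move[dir='south']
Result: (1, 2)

Step: sense[dir='west']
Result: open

Step: push[x='west']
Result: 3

Step: move[dir='west']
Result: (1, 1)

Step: sense[dir='west']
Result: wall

Step: sense[dir='south']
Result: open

Step: push[x='south']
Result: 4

Step: move[dir='south']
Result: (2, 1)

Step: sense[dir='west']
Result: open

Step: push[x='west']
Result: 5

Step: move[dir='west']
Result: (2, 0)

Step: sense[dir='south']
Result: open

Step: push[x='south']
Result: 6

Step: move[dir='south']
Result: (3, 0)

Step: sense[dir='south']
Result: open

Step: push[x='south']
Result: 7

Step: move[dir='south']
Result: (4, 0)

Step: sense[dir='south']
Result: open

Step: push[x='south']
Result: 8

Step: move[dir='south']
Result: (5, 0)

Step: sense[dir='south']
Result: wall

Step: sense[dir='east']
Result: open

Step: push[x='east']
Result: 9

Step: move[dir='east']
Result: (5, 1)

Step: sense[dir='south']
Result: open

Step: push[x='south']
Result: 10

Step: move[dir='south']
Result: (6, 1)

Step: sense[dir='south']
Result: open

Step: push[x='south']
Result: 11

Step: move[dir='south']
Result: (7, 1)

Step: sense[dir='west']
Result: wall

Step: sense[dir='south']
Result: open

Step: push[x='south']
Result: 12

Step: move[dir='south']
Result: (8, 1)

Step: sense[dir='west']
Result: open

Step: push[x='west']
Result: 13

Step: move[dir='west']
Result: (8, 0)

Step: pop[]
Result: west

Step: move[dir='east']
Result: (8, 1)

Step: sense[dir='east']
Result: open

Step: push[x='east']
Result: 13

Step: move[dir='east']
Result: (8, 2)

Step: sense[dir='east']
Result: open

Step: push[x='east']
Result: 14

Step: move[dir='east']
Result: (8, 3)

Step: sense[dir='east']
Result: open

Step: push[x='east']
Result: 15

Step: move[dir='east']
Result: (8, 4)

Step: sense[dir='east']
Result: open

Step: push[x='east']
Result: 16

Step: move[dir='east']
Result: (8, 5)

Step: sense[dir='east']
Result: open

Step: push[x='east']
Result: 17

Step: move[dir='east']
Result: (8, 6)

Step: sense[dir='east']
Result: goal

Step: move[dir='east']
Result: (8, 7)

Answer: (8, 7)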